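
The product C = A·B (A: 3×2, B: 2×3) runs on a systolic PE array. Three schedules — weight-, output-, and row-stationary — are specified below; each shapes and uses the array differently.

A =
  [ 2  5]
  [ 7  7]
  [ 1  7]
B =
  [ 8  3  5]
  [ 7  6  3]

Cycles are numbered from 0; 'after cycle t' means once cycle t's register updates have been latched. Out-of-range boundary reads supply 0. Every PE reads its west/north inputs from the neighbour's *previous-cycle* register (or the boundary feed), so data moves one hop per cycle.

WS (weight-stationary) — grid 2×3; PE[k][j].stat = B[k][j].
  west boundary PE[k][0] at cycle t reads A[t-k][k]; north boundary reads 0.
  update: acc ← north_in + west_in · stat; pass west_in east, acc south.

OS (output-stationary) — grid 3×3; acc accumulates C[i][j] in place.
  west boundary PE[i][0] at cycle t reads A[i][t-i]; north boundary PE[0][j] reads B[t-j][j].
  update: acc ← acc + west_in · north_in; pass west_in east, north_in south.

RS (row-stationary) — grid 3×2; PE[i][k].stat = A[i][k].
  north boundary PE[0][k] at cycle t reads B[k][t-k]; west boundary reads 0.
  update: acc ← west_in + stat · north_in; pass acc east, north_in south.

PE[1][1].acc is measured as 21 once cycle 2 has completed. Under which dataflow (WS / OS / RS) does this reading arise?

Under WS (2×3), PE[1][1]:
  @0  [1,1]  acc 0  |  →0  ↓0
  @1  [1,1]  acc 0  |  →0  ↓0
  @2  [1,1]  acc 36  |  →5  ↓36
Under OS (3×3), PE[1][1]:
  @0  [1,1]  acc 0  |  →0  ↓0
  @1  [1,1]  acc 0  |  →0  ↓0
  @2  [1,1]  acc 21  |  →7  ↓3
Under RS (3×2), PE[1][1]:
  @0  [1,1]  acc 0  |  →0  ↓0
  @1  [1,1]  acc 0  |  →0  ↓0
  @2  [1,1]  acc 105  |  →105  ↓7

dataflow = OS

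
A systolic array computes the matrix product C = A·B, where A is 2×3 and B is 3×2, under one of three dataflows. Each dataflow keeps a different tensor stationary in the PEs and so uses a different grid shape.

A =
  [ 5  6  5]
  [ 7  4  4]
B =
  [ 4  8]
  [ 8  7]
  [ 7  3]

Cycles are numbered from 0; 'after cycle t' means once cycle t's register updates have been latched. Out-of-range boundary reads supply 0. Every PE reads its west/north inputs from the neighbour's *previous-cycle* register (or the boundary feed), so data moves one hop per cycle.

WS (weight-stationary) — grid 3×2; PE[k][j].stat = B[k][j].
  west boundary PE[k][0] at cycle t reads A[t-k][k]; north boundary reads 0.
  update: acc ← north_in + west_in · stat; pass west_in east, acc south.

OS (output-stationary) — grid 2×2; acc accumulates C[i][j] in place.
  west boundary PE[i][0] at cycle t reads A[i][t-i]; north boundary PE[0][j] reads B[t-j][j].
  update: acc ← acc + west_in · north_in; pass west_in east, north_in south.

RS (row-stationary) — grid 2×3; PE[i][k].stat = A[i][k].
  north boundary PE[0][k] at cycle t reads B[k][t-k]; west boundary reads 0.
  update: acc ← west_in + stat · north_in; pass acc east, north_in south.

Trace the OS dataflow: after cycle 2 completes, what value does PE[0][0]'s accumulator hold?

OS (2×2). Following PE[0][0] plus its west/north inputs:
  after 0 — PE[0][0] acc=20, pass-E 5, pass-S 4
  after 1 — PE[0][0] acc=68, pass-E 6, pass-S 8
  after 2 — PE[0][0] acc=103, pass-E 5, pass-S 7

PE[0][0].acc = 103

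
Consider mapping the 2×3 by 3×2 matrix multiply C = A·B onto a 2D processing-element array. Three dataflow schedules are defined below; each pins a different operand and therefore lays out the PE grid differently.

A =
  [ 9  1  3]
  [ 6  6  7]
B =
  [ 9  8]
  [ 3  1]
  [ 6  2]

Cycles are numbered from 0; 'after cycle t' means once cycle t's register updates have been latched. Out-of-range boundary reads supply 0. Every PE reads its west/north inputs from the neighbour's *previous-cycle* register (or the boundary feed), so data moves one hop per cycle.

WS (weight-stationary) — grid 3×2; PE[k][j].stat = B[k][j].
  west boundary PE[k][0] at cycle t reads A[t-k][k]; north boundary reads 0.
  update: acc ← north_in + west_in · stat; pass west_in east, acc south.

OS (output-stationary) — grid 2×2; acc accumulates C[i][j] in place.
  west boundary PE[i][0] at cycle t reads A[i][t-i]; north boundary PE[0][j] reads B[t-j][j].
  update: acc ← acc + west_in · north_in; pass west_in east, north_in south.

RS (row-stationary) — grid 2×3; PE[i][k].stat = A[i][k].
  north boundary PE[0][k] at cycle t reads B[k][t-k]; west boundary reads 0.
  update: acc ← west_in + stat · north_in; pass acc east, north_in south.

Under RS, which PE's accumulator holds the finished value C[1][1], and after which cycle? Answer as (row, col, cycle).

(row, col, cycle) = (1, 2, 4)

RS — PE[1][2] is where C[1][1] collects:
  c0 r1c2: 0 / 0 / 0
  c1 r1c2: 0 / 0 / 0
  c2 r1c2: 0 / 0 / 0
  c3 r1c2: 114 / 114 / 6
  c4 r1c2: 68 / 68 / 2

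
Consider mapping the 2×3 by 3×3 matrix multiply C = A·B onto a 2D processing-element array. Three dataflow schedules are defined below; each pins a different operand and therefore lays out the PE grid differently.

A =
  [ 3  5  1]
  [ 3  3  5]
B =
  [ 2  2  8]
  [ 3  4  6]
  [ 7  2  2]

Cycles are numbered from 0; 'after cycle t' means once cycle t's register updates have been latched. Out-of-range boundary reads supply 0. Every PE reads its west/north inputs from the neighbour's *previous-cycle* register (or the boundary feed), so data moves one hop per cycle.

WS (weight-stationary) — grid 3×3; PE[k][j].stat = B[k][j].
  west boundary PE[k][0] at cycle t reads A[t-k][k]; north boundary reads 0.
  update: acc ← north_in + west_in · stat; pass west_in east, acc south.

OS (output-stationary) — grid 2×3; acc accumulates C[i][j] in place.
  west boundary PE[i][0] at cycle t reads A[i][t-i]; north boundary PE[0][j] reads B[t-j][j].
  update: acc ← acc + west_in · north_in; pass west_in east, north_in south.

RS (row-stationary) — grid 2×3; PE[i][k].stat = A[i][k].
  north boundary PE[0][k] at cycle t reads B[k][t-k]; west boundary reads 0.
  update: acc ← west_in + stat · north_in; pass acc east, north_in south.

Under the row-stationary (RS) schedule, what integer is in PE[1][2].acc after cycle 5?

PE[1][2].acc = 52

RS (2×3). Following PE[1][2] plus its west/north inputs:
  @0  [0,2]  acc 0  |  →0  ↓0
  @0  [1,1]  acc 0  |  →0  ↓0
  @0  [1,2]  acc 0  |  →0  ↓0
  @1  [0,2]  acc 0  |  →0  ↓0
  @1  [1,1]  acc 0  |  →0  ↓0
  @1  [1,2]  acc 0  |  →0  ↓0
  @2  [0,2]  acc 28  |  →28  ↓7
  @2  [1,1]  acc 15  |  →15  ↓3
  @2  [1,2]  acc 0  |  →0  ↓0
  @3  [0,2]  acc 28  |  →28  ↓2
  @3  [1,1]  acc 18  |  →18  ↓4
  @3  [1,2]  acc 50  |  →50  ↓7
  @4  [0,2]  acc 56  |  →56  ↓2
  @4  [1,1]  acc 42  |  →42  ↓6
  @4  [1,2]  acc 28  |  →28  ↓2
  @5  [0,2]  acc 0  |  →0  ↓0
  @5  [1,1]  acc 0  |  →0  ↓0
  @5  [1,2]  acc 52  |  →52  ↓2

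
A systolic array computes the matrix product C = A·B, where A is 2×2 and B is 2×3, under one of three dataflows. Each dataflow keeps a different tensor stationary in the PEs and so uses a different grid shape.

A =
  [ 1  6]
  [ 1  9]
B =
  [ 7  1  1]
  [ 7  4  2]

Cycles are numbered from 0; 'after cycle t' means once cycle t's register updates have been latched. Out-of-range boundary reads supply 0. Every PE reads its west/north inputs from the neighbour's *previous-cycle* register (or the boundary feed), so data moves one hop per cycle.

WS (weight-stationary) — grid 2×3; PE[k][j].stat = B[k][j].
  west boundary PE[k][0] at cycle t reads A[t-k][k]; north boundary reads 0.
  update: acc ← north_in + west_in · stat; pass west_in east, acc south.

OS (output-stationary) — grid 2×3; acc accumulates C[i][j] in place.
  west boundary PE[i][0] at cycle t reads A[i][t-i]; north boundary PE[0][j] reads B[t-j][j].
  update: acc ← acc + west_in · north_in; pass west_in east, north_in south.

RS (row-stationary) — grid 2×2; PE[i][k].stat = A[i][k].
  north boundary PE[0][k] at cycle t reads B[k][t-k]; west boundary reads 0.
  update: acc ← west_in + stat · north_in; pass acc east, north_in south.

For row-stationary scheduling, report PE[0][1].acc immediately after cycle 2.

PE[0][1].acc = 25

Tracing RS — 2×2 array, target PE[0][1]:
  t=0 PE[0][0]: acc=7 h=7 v=7
  t=0 PE[0][1]: acc=0 h=0 v=0
  t=1 PE[0][0]: acc=1 h=1 v=1
  t=1 PE[0][1]: acc=49 h=49 v=7
  t=2 PE[0][0]: acc=1 h=1 v=1
  t=2 PE[0][1]: acc=25 h=25 v=4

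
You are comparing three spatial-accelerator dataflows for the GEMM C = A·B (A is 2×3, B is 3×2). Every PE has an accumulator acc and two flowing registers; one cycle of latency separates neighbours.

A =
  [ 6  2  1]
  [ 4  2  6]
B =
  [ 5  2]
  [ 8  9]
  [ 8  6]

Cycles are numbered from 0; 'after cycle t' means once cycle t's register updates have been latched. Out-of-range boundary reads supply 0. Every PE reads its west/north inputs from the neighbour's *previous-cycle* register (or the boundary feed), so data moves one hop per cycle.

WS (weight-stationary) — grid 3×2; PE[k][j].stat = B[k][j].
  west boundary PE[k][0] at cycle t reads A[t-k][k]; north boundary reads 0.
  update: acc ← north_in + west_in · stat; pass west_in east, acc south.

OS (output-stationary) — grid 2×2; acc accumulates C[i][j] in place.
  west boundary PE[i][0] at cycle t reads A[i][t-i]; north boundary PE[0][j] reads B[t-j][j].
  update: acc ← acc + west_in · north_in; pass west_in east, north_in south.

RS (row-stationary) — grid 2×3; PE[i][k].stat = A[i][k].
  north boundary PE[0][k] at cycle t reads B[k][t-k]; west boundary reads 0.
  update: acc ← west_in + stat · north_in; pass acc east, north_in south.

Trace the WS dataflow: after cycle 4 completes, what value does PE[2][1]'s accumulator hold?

WS 3×2: PE[2][1] cycle-by-cycle (with neighbour feeds):
  @0  [1,1]  acc 0  |  →0  ↓0
  @0  [2,0]  acc 0  |  →0  ↓0
  @0  [2,1]  acc 0  |  →0  ↓0
  @1  [1,1]  acc 0  |  →0  ↓0
  @1  [2,0]  acc 0  |  →0  ↓0
  @1  [2,1]  acc 0  |  →0  ↓0
  @2  [1,1]  acc 30  |  →2  ↓30
  @2  [2,0]  acc 54  |  →1  ↓54
  @2  [2,1]  acc 0  |  →0  ↓0
  @3  [1,1]  acc 26  |  →2  ↓26
  @3  [2,0]  acc 84  |  →6  ↓84
  @3  [2,1]  acc 36  |  →1  ↓36
  @4  [1,1]  acc 0  |  →0  ↓0
  @4  [2,0]  acc 0  |  →0  ↓0
  @4  [2,1]  acc 62  |  →6  ↓62

PE[2][1].acc = 62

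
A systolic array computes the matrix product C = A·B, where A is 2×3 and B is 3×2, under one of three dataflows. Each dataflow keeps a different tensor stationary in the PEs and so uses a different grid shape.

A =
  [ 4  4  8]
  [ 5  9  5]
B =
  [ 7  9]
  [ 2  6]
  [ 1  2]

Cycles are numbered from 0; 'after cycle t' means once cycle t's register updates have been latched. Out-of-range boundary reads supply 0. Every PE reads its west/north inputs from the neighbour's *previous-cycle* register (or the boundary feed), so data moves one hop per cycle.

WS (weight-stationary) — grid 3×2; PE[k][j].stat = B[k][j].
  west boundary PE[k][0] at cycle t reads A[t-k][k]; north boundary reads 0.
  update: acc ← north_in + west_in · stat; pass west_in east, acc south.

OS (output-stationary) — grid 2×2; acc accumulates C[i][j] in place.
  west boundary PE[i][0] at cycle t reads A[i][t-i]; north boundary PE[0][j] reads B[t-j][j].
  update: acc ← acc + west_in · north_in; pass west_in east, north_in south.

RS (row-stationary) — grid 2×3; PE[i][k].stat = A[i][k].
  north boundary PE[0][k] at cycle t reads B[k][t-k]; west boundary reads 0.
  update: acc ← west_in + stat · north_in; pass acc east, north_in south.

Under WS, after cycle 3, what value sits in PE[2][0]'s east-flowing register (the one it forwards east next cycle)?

Tracing WS — 3×2 array, target PE[2][0]:
  0: (1,0).acc=0  regs=<0,0>
  0: (2,0).acc=0  regs=<0,0>
  1: (1,0).acc=36  regs=<4,36>
  1: (2,0).acc=0  regs=<0,0>
  2: (1,0).acc=53  regs=<9,53>
  2: (2,0).acc=44  regs=<8,44>
  3: (1,0).acc=0  regs=<0,0>
  3: (2,0).acc=58  regs=<5,58>

register = 5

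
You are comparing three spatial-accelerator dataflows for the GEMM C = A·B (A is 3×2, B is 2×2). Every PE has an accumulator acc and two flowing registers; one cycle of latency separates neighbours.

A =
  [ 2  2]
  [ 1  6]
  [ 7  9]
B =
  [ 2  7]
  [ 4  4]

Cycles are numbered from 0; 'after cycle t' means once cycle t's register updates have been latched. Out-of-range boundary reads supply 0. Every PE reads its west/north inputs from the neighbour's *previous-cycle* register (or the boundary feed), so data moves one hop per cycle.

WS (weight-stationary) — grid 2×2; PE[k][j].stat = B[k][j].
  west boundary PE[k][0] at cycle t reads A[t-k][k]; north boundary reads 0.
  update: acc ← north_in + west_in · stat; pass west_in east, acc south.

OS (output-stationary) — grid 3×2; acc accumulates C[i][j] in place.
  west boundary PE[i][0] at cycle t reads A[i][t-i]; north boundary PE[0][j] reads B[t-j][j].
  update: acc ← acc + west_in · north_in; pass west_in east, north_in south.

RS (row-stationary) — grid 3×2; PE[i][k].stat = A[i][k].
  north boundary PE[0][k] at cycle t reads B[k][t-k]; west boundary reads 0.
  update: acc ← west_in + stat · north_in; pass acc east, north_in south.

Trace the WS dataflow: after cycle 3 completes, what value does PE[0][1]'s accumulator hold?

WS (2×2). Following PE[0][1] plus its west/north inputs:
  after 0 — PE[0][0] acc=4, pass-E 2, pass-S 4
  after 0 — PE[0][1] acc=0, pass-E 0, pass-S 0
  after 1 — PE[0][0] acc=2, pass-E 1, pass-S 2
  after 1 — PE[0][1] acc=14, pass-E 2, pass-S 14
  after 2 — PE[0][0] acc=14, pass-E 7, pass-S 14
  after 2 — PE[0][1] acc=7, pass-E 1, pass-S 7
  after 3 — PE[0][0] acc=0, pass-E 0, pass-S 0
  after 3 — PE[0][1] acc=49, pass-E 7, pass-S 49

PE[0][1].acc = 49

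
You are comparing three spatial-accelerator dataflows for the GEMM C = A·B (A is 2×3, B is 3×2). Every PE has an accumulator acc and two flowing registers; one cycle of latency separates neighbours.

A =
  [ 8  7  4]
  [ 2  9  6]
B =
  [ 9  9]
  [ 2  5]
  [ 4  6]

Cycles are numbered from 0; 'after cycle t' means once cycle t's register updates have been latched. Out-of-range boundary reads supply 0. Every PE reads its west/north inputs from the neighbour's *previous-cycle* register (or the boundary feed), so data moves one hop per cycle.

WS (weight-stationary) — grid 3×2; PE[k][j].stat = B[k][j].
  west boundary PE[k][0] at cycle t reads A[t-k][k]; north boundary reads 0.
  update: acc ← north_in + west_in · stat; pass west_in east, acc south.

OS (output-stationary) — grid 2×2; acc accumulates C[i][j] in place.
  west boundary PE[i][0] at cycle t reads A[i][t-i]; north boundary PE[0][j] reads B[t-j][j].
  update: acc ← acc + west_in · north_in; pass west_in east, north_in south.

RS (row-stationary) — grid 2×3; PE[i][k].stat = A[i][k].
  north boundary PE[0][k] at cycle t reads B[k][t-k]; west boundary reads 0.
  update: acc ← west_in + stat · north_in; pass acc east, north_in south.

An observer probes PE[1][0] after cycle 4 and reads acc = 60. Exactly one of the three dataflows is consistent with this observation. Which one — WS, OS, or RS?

dataflow = OS

WS (3×2 grid), PE[1][0]:
  [0] (1,0) acc=0 (h:0 v:0)
  [1] (1,0) acc=86 (h:7 v:86)
  [2] (1,0) acc=36 (h:9 v:36)
  [3] (1,0) acc=0 (h:0 v:0)
  [4] (1,0) acc=0 (h:0 v:0)
OS (2×2 grid), PE[1][0]:
  [0] (1,0) acc=0 (h:0 v:0)
  [1] (1,0) acc=18 (h:2 v:9)
  [2] (1,0) acc=36 (h:9 v:2)
  [3] (1,0) acc=60 (h:6 v:4)
  [4] (1,0) acc=60 (h:0 v:0)
RS (2×3 grid), PE[1][0]:
  [0] (1,0) acc=0 (h:0 v:0)
  [1] (1,0) acc=18 (h:18 v:9)
  [2] (1,0) acc=18 (h:18 v:9)
  [3] (1,0) acc=0 (h:0 v:0)
  [4] (1,0) acc=0 (h:0 v:0)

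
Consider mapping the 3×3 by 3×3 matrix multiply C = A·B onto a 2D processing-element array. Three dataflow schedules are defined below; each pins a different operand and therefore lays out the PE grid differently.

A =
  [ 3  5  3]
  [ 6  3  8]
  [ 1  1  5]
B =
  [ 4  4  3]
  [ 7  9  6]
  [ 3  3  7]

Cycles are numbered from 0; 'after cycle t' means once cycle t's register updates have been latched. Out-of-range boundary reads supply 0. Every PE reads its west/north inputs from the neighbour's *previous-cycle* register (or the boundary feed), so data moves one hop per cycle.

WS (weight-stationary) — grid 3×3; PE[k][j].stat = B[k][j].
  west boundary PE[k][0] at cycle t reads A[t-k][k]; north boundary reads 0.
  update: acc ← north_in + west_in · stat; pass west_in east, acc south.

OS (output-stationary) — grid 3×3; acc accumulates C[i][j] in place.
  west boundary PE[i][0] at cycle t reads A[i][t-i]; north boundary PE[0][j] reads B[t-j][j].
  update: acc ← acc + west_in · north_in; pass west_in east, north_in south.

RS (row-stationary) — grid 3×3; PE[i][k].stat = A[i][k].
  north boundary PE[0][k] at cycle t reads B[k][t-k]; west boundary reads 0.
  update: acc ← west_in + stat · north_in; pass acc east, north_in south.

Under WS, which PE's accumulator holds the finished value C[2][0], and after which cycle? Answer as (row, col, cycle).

(row, col, cycle) = (2, 0, 4)

WS — PE[2][0] is where C[2][0] collects:
  cycle 0: PE[2][0] → acc 0, east 0, south 0
  cycle 1: PE[2][0] → acc 0, east 0, south 0
  cycle 2: PE[2][0] → acc 56, east 3, south 56
  cycle 3: PE[2][0] → acc 69, east 8, south 69
  cycle 4: PE[2][0] → acc 26, east 5, south 26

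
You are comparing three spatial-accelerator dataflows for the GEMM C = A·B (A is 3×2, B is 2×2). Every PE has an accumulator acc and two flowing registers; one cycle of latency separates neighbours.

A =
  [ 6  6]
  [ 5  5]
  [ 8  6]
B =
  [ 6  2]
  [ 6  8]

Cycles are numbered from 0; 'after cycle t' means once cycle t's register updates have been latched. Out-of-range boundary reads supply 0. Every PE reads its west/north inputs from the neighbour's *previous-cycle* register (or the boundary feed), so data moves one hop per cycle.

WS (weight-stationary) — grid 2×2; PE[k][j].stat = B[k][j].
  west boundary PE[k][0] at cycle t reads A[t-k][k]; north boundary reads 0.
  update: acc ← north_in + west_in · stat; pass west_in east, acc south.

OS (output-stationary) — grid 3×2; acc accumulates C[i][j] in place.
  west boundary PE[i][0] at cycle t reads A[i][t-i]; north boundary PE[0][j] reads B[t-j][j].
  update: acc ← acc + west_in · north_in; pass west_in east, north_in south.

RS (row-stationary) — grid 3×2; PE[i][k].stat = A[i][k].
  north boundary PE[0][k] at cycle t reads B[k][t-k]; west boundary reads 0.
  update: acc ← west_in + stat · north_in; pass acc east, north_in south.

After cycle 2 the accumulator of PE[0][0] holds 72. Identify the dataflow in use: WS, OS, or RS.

dataflow = OS

Under WS (2×2), PE[0][0]:
  t=0 PE[0][0]: acc=36 h=6 v=36
  t=1 PE[0][0]: acc=30 h=5 v=30
  t=2 PE[0][0]: acc=48 h=8 v=48
Under OS (3×2), PE[0][0]:
  t=0 PE[0][0]: acc=36 h=6 v=6
  t=1 PE[0][0]: acc=72 h=6 v=6
  t=2 PE[0][0]: acc=72 h=0 v=0
Under RS (3×2), PE[0][0]:
  t=0 PE[0][0]: acc=36 h=36 v=6
  t=1 PE[0][0]: acc=12 h=12 v=2
  t=2 PE[0][0]: acc=0 h=0 v=0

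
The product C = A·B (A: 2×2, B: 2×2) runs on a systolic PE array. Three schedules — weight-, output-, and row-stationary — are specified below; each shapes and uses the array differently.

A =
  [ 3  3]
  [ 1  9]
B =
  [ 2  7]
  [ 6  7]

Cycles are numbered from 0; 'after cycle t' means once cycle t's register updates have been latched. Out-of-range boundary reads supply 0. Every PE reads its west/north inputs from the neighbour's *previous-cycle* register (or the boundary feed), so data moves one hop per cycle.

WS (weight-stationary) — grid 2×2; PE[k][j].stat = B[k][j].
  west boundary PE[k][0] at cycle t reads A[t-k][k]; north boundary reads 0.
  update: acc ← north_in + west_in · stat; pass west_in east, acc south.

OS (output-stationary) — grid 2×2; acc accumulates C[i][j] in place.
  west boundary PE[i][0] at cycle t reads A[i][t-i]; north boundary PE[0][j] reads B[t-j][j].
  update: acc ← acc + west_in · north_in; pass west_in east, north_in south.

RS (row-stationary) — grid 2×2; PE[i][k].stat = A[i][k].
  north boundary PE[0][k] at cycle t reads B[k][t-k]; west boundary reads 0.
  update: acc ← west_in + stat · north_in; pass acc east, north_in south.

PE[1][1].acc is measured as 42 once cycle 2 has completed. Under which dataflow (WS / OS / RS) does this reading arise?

Under WS (2×2), PE[1][1]:
  c0 r1c1: 0 / 0 / 0
  c1 r1c1: 0 / 0 / 0
  c2 r1c1: 42 / 3 / 42
Under OS (2×2), PE[1][1]:
  c0 r1c1: 0 / 0 / 0
  c1 r1c1: 0 / 0 / 0
  c2 r1c1: 7 / 1 / 7
Under RS (2×2), PE[1][1]:
  c0 r1c1: 0 / 0 / 0
  c1 r1c1: 0 / 0 / 0
  c2 r1c1: 56 / 56 / 6

dataflow = WS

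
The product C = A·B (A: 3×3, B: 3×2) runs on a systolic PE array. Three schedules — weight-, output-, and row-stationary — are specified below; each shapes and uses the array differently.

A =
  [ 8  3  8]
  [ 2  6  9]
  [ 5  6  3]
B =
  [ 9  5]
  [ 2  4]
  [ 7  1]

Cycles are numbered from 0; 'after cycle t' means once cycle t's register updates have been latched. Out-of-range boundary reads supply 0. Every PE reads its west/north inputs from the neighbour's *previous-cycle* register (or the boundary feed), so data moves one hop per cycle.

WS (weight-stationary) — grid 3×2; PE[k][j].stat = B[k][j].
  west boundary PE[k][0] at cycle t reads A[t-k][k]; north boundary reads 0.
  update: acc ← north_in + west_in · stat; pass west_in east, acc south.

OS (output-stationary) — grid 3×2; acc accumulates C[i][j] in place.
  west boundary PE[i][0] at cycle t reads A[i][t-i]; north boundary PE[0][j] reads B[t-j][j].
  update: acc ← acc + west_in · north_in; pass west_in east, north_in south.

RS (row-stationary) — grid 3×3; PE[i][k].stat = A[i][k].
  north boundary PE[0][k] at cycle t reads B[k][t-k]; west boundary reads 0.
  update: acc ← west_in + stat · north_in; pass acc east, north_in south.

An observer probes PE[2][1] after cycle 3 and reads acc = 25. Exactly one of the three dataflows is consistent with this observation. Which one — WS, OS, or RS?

WS (3×2 grid), PE[2][1]:
  @0  [2,1]  acc 0  |  →0  ↓0
  @1  [2,1]  acc 0  |  →0  ↓0
  @2  [2,1]  acc 0  |  →0  ↓0
  @3  [2,1]  acc 60  |  →8  ↓60
OS (3×2 grid), PE[2][1]:
  @0  [2,1]  acc 0  |  →0  ↓0
  @1  [2,1]  acc 0  |  →0  ↓0
  @2  [2,1]  acc 0  |  →0  ↓0
  @3  [2,1]  acc 25  |  →5  ↓5
RS (3×3 grid), PE[2][1]:
  @0  [2,1]  acc 0  |  →0  ↓0
  @1  [2,1]  acc 0  |  →0  ↓0
  @2  [2,1]  acc 0  |  →0  ↓0
  @3  [2,1]  acc 57  |  →57  ↓2

dataflow = OS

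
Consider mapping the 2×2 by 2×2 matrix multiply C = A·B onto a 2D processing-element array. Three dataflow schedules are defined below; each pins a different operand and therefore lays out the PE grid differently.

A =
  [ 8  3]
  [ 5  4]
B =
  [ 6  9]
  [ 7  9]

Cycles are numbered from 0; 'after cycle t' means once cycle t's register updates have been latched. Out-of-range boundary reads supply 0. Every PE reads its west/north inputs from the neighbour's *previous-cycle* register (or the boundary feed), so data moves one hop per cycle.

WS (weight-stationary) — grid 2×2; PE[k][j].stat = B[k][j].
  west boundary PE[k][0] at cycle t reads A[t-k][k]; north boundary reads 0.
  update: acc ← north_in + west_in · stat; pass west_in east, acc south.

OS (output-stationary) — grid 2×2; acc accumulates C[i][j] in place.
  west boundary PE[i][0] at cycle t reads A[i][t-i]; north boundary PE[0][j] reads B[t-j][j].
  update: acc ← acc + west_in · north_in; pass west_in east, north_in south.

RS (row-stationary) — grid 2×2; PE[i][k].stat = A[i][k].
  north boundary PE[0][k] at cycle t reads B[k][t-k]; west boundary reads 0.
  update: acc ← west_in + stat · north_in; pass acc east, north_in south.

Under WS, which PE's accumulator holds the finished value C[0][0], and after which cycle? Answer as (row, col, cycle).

Under WS, C[0][0] lands at PE[1][0]:
  c0 r1c0: 0 / 0 / 0
  c1 r1c0: 69 / 3 / 69

(row, col, cycle) = (1, 0, 1)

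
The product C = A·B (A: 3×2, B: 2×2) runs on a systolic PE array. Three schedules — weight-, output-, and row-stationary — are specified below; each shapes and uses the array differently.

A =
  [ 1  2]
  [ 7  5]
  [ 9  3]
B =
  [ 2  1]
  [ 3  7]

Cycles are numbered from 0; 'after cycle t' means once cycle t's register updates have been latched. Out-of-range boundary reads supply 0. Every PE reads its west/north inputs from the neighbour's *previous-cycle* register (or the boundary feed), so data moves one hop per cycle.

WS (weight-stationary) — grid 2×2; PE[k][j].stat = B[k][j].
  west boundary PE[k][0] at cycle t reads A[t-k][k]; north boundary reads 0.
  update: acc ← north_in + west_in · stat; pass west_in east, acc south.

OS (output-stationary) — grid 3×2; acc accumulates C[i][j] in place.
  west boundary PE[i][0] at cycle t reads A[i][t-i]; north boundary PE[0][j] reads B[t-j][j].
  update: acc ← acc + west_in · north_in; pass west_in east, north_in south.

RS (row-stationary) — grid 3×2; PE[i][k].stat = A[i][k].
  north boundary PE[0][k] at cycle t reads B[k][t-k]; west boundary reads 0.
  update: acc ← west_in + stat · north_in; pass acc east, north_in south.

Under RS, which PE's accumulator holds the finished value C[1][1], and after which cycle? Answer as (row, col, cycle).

Under RS, C[1][1] lands at PE[1][1]:
  [0] (1,1) acc=0 (h:0 v:0)
  [1] (1,1) acc=0 (h:0 v:0)
  [2] (1,1) acc=29 (h:29 v:3)
  [3] (1,1) acc=42 (h:42 v:7)

(row, col, cycle) = (1, 1, 3)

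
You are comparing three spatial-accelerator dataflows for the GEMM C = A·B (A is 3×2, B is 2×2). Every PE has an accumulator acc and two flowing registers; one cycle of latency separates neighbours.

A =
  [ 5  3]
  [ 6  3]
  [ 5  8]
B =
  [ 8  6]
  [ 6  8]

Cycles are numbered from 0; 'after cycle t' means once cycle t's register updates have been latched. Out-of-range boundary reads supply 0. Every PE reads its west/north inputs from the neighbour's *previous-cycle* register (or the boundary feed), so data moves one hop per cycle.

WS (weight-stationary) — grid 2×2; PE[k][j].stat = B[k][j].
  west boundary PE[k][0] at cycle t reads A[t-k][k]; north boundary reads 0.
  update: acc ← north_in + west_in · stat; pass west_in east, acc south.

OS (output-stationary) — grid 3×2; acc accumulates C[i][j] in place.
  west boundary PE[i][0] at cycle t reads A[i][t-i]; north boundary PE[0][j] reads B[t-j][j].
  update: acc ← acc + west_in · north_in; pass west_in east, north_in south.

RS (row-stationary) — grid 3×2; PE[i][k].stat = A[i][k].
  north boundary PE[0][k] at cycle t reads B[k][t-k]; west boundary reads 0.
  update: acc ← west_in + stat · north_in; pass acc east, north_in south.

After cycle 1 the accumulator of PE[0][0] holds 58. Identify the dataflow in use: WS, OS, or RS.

dataflow = OS

WS (2×2 grid), PE[0][0]:
  c0 r0c0: 40 / 5 / 40
  c1 r0c0: 48 / 6 / 48
OS (3×2 grid), PE[0][0]:
  c0 r0c0: 40 / 5 / 8
  c1 r0c0: 58 / 3 / 6
RS (3×2 grid), PE[0][0]:
  c0 r0c0: 40 / 40 / 8
  c1 r0c0: 30 / 30 / 6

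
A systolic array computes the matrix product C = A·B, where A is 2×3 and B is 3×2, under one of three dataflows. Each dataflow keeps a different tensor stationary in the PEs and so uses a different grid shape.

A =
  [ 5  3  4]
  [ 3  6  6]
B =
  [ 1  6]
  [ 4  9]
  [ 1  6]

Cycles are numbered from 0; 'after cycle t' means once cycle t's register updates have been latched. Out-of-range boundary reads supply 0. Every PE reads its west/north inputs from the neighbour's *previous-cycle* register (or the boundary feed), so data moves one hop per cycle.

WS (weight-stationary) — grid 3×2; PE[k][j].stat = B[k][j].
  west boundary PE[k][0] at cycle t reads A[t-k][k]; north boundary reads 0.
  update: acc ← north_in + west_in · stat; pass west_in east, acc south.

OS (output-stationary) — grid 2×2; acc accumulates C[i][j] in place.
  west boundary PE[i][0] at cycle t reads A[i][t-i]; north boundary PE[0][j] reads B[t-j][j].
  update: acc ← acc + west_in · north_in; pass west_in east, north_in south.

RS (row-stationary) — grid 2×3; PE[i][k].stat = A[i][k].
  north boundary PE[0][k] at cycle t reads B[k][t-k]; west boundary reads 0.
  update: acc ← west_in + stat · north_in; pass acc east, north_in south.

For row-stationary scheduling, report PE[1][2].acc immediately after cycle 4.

PE[1][2].acc = 108

RS (2×3). Following PE[1][2] plus its west/north inputs:
  @0  [0,2]  acc 0  |  →0  ↓0
  @0  [1,1]  acc 0  |  →0  ↓0
  @0  [1,2]  acc 0  |  →0  ↓0
  @1  [0,2]  acc 0  |  →0  ↓0
  @1  [1,1]  acc 0  |  →0  ↓0
  @1  [1,2]  acc 0  |  →0  ↓0
  @2  [0,2]  acc 21  |  →21  ↓1
  @2  [1,1]  acc 27  |  →27  ↓4
  @2  [1,2]  acc 0  |  →0  ↓0
  @3  [0,2]  acc 81  |  →81  ↓6
  @3  [1,1]  acc 72  |  →72  ↓9
  @3  [1,2]  acc 33  |  →33  ↓1
  @4  [0,2]  acc 0  |  →0  ↓0
  @4  [1,1]  acc 0  |  →0  ↓0
  @4  [1,2]  acc 108  |  →108  ↓6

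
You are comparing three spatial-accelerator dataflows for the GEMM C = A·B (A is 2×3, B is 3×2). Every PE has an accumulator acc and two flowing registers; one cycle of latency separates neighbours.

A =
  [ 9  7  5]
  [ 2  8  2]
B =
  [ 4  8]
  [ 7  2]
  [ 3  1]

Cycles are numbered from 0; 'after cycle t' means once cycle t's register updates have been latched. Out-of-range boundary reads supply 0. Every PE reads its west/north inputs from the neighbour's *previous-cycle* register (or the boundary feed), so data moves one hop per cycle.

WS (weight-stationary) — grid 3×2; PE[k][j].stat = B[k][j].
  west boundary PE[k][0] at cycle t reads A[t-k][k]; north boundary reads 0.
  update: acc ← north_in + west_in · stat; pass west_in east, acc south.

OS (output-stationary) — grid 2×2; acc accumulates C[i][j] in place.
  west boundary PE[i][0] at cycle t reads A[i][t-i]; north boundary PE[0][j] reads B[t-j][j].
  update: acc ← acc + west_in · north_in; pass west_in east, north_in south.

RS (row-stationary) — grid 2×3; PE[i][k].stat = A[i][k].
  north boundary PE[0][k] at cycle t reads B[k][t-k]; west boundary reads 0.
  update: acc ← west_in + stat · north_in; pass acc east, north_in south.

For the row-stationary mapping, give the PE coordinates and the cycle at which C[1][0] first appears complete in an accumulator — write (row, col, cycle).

(row, col, cycle) = (1, 2, 3)

RS — PE[1][2] is where C[1][0] collects:
  c0 r1c2: 0 / 0 / 0
  c1 r1c2: 0 / 0 / 0
  c2 r1c2: 0 / 0 / 0
  c3 r1c2: 70 / 70 / 3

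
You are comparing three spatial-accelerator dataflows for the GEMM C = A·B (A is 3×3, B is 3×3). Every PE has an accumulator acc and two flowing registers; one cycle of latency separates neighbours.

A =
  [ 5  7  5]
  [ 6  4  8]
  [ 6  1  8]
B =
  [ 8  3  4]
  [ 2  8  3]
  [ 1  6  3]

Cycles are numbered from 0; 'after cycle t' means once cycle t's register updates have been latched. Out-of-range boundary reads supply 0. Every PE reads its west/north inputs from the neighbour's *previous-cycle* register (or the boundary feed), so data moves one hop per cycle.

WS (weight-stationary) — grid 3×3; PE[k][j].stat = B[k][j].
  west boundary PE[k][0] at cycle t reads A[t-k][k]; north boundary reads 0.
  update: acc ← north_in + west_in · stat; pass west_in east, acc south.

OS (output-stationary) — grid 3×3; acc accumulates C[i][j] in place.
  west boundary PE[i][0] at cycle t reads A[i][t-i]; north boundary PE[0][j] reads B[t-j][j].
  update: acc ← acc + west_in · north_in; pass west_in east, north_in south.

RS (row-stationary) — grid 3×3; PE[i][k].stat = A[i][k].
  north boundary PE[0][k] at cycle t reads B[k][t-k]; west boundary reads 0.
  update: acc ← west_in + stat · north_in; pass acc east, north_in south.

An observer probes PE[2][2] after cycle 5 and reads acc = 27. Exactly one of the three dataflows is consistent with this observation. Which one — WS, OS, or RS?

dataflow = OS

WS [3×3] PE[2][2] across cycles:
  after 0 — PE[2][2] acc=0, pass-E 0, pass-S 0
  after 1 — PE[2][2] acc=0, pass-E 0, pass-S 0
  after 2 — PE[2][2] acc=0, pass-E 0, pass-S 0
  after 3 — PE[2][2] acc=0, pass-E 0, pass-S 0
  after 4 — PE[2][2] acc=56, pass-E 5, pass-S 56
  after 5 — PE[2][2] acc=60, pass-E 8, pass-S 60
OS [3×3] PE[2][2] across cycles:
  after 0 — PE[2][2] acc=0, pass-E 0, pass-S 0
  after 1 — PE[2][2] acc=0, pass-E 0, pass-S 0
  after 2 — PE[2][2] acc=0, pass-E 0, pass-S 0
  after 3 — PE[2][2] acc=0, pass-E 0, pass-S 0
  after 4 — PE[2][2] acc=24, pass-E 6, pass-S 4
  after 5 — PE[2][2] acc=27, pass-E 1, pass-S 3
RS [3×3] PE[2][2] across cycles:
  after 0 — PE[2][2] acc=0, pass-E 0, pass-S 0
  after 1 — PE[2][2] acc=0, pass-E 0, pass-S 0
  after 2 — PE[2][2] acc=0, pass-E 0, pass-S 0
  after 3 — PE[2][2] acc=0, pass-E 0, pass-S 0
  after 4 — PE[2][2] acc=58, pass-E 58, pass-S 1
  after 5 — PE[2][2] acc=74, pass-E 74, pass-S 6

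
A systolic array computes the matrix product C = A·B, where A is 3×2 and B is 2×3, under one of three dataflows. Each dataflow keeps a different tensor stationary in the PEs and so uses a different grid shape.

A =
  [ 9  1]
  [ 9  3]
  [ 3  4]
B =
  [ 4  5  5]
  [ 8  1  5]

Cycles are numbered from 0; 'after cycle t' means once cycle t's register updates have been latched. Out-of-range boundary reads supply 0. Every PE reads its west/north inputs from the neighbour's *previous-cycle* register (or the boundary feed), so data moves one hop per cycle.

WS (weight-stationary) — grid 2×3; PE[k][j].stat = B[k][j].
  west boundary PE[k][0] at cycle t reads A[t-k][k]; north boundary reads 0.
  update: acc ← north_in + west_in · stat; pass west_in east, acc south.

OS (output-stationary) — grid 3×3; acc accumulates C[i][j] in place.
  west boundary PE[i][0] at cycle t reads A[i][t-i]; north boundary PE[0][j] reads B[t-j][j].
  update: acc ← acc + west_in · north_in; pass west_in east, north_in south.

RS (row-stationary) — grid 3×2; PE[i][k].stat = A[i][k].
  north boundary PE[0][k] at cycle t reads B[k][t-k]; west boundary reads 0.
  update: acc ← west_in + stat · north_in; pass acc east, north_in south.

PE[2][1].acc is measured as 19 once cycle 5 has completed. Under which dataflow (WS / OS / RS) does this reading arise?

WS: PE[2][1] is outside its 2×3 grid.
OS [3×3] PE[2][1] across cycles:
  after 0 — PE[2][1] acc=0, pass-E 0, pass-S 0
  after 1 — PE[2][1] acc=0, pass-E 0, pass-S 0
  after 2 — PE[2][1] acc=0, pass-E 0, pass-S 0
  after 3 — PE[2][1] acc=15, pass-E 3, pass-S 5
  after 4 — PE[2][1] acc=19, pass-E 4, pass-S 1
  after 5 — PE[2][1] acc=19, pass-E 0, pass-S 0
RS [3×2] PE[2][1] across cycles:
  after 0 — PE[2][1] acc=0, pass-E 0, pass-S 0
  after 1 — PE[2][1] acc=0, pass-E 0, pass-S 0
  after 2 — PE[2][1] acc=0, pass-E 0, pass-S 0
  after 3 — PE[2][1] acc=44, pass-E 44, pass-S 8
  after 4 — PE[2][1] acc=19, pass-E 19, pass-S 1
  after 5 — PE[2][1] acc=35, pass-E 35, pass-S 5

dataflow = OS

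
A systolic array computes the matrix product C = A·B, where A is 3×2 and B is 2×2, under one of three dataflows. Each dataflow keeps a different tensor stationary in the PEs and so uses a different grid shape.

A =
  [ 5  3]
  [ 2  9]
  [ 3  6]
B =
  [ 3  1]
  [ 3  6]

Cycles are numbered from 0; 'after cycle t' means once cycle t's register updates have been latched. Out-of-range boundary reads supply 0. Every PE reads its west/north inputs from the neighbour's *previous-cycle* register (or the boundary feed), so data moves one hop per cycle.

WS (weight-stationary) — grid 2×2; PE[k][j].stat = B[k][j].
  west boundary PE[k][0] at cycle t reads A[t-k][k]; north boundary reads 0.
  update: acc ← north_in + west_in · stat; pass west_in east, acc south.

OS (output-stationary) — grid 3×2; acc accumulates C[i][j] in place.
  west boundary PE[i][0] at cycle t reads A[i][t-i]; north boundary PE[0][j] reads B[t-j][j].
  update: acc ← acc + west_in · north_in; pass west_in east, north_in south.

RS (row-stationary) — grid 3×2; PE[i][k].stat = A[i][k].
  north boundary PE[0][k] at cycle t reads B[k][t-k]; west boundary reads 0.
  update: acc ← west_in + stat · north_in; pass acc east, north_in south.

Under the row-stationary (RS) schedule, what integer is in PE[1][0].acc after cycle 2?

RS on a 3×2 grid — tracing PE[1][0] and its feeders:
  c0 r0c0: 15 / 15 / 3
  c0 r1c0: 0 / 0 / 0
  c1 r0c0: 5 / 5 / 1
  c1 r1c0: 6 / 6 / 3
  c2 r0c0: 0 / 0 / 0
  c2 r1c0: 2 / 2 / 1

PE[1][0].acc = 2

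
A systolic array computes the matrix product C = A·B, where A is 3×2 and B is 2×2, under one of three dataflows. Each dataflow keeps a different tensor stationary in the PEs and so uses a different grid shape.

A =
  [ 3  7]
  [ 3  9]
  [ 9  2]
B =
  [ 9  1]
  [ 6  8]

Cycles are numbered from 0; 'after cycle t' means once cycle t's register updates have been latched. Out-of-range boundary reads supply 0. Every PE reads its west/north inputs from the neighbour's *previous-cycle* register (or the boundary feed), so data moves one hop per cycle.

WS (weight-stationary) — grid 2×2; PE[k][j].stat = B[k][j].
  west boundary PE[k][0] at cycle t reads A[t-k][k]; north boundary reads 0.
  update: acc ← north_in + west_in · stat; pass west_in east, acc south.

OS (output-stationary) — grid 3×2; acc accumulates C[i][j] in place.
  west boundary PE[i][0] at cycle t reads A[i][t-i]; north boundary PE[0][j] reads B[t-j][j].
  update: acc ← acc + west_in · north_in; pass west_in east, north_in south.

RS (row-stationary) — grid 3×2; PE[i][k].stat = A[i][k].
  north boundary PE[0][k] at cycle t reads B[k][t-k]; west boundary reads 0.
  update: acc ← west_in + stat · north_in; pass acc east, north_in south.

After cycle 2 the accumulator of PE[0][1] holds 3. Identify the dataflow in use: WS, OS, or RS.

WS [2×2] PE[0][1] across cycles:
  c0 r0c1: 0 / 0 / 0
  c1 r0c1: 3 / 3 / 3
  c2 r0c1: 3 / 3 / 3
OS [3×2] PE[0][1] across cycles:
  c0 r0c1: 0 / 0 / 0
  c1 r0c1: 3 / 3 / 1
  c2 r0c1: 59 / 7 / 8
RS [3×2] PE[0][1] across cycles:
  c0 r0c1: 0 / 0 / 0
  c1 r0c1: 69 / 69 / 6
  c2 r0c1: 59 / 59 / 8

dataflow = WS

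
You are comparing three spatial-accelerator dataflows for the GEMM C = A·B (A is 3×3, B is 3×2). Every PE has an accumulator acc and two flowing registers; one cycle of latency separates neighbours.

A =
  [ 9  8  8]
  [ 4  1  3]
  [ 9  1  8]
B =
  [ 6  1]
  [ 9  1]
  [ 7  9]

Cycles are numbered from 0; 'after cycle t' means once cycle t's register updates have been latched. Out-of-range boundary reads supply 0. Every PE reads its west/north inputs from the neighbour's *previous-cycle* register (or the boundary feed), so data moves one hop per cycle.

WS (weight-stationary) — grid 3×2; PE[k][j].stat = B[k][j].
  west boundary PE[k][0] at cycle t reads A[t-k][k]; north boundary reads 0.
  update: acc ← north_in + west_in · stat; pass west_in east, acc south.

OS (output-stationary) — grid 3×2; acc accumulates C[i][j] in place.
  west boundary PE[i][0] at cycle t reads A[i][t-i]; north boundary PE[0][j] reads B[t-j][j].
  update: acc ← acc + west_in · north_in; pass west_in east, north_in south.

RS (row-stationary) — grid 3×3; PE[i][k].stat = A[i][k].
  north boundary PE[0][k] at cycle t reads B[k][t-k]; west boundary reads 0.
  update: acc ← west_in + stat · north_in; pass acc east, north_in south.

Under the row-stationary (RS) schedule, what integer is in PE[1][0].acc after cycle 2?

PE[1][0].acc = 4

RS (3×3). Following PE[1][0] plus its west/north inputs:
  step 0 · PE0,0: acc=54; fwd→54 fwd↓6
  step 0 · PE1,0: acc=0; fwd→0 fwd↓0
  step 1 · PE0,0: acc=9; fwd→9 fwd↓1
  step 1 · PE1,0: acc=24; fwd→24 fwd↓6
  step 2 · PE0,0: acc=0; fwd→0 fwd↓0
  step 2 · PE1,0: acc=4; fwd→4 fwd↓1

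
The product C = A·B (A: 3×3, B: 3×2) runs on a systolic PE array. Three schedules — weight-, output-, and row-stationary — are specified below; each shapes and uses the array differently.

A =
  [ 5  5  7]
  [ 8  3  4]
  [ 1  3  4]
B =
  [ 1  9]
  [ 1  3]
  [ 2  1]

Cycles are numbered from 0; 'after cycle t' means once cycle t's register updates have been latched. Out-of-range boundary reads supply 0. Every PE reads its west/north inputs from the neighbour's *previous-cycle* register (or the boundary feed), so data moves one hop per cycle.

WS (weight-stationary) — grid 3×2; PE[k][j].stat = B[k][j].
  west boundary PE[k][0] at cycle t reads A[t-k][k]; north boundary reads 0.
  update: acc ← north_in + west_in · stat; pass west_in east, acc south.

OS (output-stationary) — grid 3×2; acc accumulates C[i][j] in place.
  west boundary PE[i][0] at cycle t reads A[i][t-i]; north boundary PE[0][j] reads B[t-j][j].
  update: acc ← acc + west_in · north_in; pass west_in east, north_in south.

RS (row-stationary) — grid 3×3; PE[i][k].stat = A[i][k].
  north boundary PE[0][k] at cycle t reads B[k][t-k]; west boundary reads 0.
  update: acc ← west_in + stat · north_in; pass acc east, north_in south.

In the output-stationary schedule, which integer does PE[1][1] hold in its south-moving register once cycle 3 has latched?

register = 3

Tracing OS — 3×2 array, target PE[1][1]:
  c0 r0c1: 0 / 0 / 0
  c0 r1c0: 0 / 0 / 0
  c0 r1c1: 0 / 0 / 0
  c1 r0c1: 45 / 5 / 9
  c1 r1c0: 8 / 8 / 1
  c1 r1c1: 0 / 0 / 0
  c2 r0c1: 60 / 5 / 3
  c2 r1c0: 11 / 3 / 1
  c2 r1c1: 72 / 8 / 9
  c3 r0c1: 67 / 7 / 1
  c3 r1c0: 19 / 4 / 2
  c3 r1c1: 81 / 3 / 3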